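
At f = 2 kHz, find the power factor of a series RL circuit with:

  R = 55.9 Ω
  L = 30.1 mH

Step 1 — Angular frequency: ω = 2π·f = 2π·2000 = 1.257e+04 rad/s.
Step 2 — Component impedances:
  R: Z = R = 55.9 Ω
  L: Z = jωL = j·1.257e+04·0.0301 = 0 + j378.2 Ω
Step 3 — Series combination: Z_total = R + L = 55.9 + j378.2 Ω = 382.4∠81.6° Ω.
Step 4 — Power factor: PF = cos(φ) = Re(Z)/|Z| = 55.9/382.4 = 0.1462.
Step 5 — Type: Im(Z) = 378.2 ⇒ lagging (phase φ = 81.6°).

PF = 0.1462 (lagging, φ = 81.6°)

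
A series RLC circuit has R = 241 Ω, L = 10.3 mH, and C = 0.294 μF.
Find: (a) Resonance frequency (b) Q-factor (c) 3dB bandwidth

Step 1 — Resonance: ω₀ = 1/√(LC) = 1/√(0.0103·2.94e-07) = 1.817e+04 rad/s.
Step 2 — f₀ = ω₀/(2π) = 2892 Hz.
Step 3 — Series Q: Q = ω₀L/R = 1.817e+04·0.0103/241 = 0.7767.
Step 4 — Bandwidth: Δω = ω₀/Q = 2.34e+04 rad/s; BW = Δω/(2π) = 3724 Hz.

(a) f₀ = 2892 Hz  (b) Q = 0.7767  (c) BW = 3724 Hz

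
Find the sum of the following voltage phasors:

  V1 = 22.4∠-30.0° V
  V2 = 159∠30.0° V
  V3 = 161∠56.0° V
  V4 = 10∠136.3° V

Step 1 — Convert each phasor to rectangular form:
  V1 = 22.4·(cos(-30.0°) + j·sin(-30.0°)) = 19.4 - j11.2 V
  V2 = 159·(cos(30.0°) + j·sin(30.0°)) = 137.7 + j79.5 V
  V3 = 161·(cos(56.0°) + j·sin(56.0°)) = 90.03 + j133.5 V
  V4 = 10·(cos(136.3°) + j·sin(136.3°)) = -7.23 + j6.909 V
Step 2 — Sum components: V_total = 239.9 + j208.7 V.
Step 3 — Convert to polar: |V_total| = 318 V, ∠V_total = 41.0°.

V_total = 318∠41.0° V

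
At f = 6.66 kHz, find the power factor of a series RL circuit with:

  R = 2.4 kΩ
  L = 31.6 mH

Step 1 — Angular frequency: ω = 2π·f = 2π·6660 = 4.185e+04 rad/s.
Step 2 — Component impedances:
  R: Z = R = 2400 Ω
  L: Z = jωL = j·4.185e+04·0.0316 = 0 + j1322 Ω
Step 3 — Series combination: Z_total = R + L = 2400 + j1322 Ω = 2740∠28.9° Ω.
Step 4 — Power factor: PF = cos(φ) = Re(Z)/|Z| = 2400/2740 = 0.8759.
Step 5 — Type: Im(Z) = 1322 ⇒ lagging (phase φ = 28.9°).

PF = 0.8759 (lagging, φ = 28.9°)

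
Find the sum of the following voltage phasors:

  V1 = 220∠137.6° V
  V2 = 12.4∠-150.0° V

Step 1 — Convert each phasor to rectangular form:
  V1 = 220·(cos(137.6°) + j·sin(137.6°)) = -162.5 + j148.3 V
  V2 = 12.4·(cos(-150.0°) + j·sin(-150.0°)) = -10.74 - j6.2 V
Step 2 — Sum components: V_total = -173.2 + j142.1 V.
Step 3 — Convert to polar: |V_total| = 224.1 V, ∠V_total = 140.6°.

V_total = 224.1∠140.6° V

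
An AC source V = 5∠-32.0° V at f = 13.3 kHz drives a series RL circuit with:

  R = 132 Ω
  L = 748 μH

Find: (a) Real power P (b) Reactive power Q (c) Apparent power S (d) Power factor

Step 1 — Angular frequency: ω = 2π·f = 2π·1.33e+04 = 8.357e+04 rad/s.
Step 2 — Component impedances:
  R: Z = R = 132 Ω
  L: Z = jωL = j·8.357e+04·0.000748 = 0 + j62.51 Ω
Step 3 — Series combination: Z_total = R + L = 132 + j62.51 Ω = 146.1∠25.3° Ω.
Step 4 — Source phasor: V = 5∠-32.0° V = 4.24 - j2.65 V.
Step 5 — Current: I = V / Z = 0.01847 - j0.02882 A = 0.03423∠-57.3° A.
Step 6 — Complex power: S = V·I* = 0.1547 + j0.07326 VA.
Step 7 — Real power: P = Re(S) = 0.1547 W.
Step 8 — Reactive power: Q = Im(S) = 0.07326 VAR.
Step 9 — Apparent power: |S| = 0.1712 VA.
Step 10 — Power factor: PF = P/|S| = 0.9038 (lagging).

(a) P = 0.1547 W  (b) Q = 0.07326 VAR  (c) S = 0.1712 VA  (d) PF = 0.9038 (lagging)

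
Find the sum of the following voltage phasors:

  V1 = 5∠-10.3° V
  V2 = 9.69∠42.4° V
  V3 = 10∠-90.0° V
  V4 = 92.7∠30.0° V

Step 1 — Convert each phasor to rectangular form:
  V1 = 5·(cos(-10.3°) + j·sin(-10.3°)) = 4.919 - j0.894 V
  V2 = 9.69·(cos(42.4°) + j·sin(42.4°)) = 7.156 + j6.534 V
  V3 = 10·(cos(-90.0°) + j·sin(-90.0°)) = 0 - j10 V
  V4 = 92.7·(cos(30.0°) + j·sin(30.0°)) = 80.28 + j46.35 V
Step 2 — Sum components: V_total = 92.36 + j41.99 V.
Step 3 — Convert to polar: |V_total| = 101.5 V, ∠V_total = 24.4°.

V_total = 101.5∠24.4° V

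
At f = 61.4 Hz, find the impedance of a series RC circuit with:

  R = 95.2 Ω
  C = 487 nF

Step 1 — Angular frequency: ω = 2π·f = 2π·61.4 = 385.8 rad/s.
Step 2 — Component impedances:
  R: Z = R = 95.2 Ω
  C: Z = 1/(jωC) = -j/(ω·C) = 0 - j5323 Ω
Step 3 — Series combination: Z_total = R + C = 95.2 - j5323 Ω = 5323∠-89.0° Ω.

Z = 95.2 - j5323 Ω = 5323∠-89.0° Ω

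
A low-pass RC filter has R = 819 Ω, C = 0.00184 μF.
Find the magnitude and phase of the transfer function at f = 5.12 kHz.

Step 1 — Angular frequency: ω = 2π·5120 = 3.217e+04 rad/s.
Step 2 — Transfer function: H(jω) = 1/(1 + jωRC).
Step 3 — Denominator: 1 + jωRC = 1 + j·3.217e+04·819·1.84e-09 = 1 + j0.04848.
Step 4 — H = 0.9977 - j0.04837.
Step 5 — Magnitude: |H| = 0.9988 (-0.0 dB); phase: φ = -2.8°.

|H| = 0.9988 (-0.0 dB), φ = -2.8°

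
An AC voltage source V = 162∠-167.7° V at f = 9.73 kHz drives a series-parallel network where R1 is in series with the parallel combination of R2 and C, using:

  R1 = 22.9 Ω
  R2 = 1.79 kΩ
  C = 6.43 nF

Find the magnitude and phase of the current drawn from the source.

Step 1 — Angular frequency: ω = 2π·f = 2π·9730 = 6.114e+04 rad/s.
Step 2 — Component impedances:
  R1: Z = R = 22.9 Ω
  R2: Z = R = 1790 Ω
  C: Z = 1/(jωC) = -j/(ω·C) = 0 - j2544 Ω
Step 3 — Parallel branch: R2 || C = 1/(1/R2 + 1/C) = 1197 - j842.4 Ω.
Step 4 — Series with R1: Z_total = R1 + (R2 || C) = 1220 - j842.4 Ω = 1483∠-34.6° Ω.
Step 5 — Source phasor: V = 162∠-167.7° V = -158.3 - j34.51 V.
Step 6 — Ohm's law: I = V / Z_total = (-158.3 - j34.51) / (1220 - j842.4) = -0.07462 - j0.07981 A.
Step 7 — Convert to polar: |I| = 0.1093 A, ∠I = -133.1°.

I = 0.1093∠-133.1° A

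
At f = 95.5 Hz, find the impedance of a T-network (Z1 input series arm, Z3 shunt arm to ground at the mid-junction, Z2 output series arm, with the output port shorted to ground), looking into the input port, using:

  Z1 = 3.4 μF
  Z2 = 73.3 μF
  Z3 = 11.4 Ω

Step 1 — Angular frequency: ω = 2π·f = 2π·95.5 = 600 rad/s.
Step 2 — Component impedances:
  Z1: Z = 1/(jωC) = -j/(ω·C) = 0 - j490.2 Ω
  Z2: Z = 1/(jωC) = -j/(ω·C) = 0 - j22.74 Ω
  Z3: Z = R = 11.4 Ω
Step 3 — With the output port shorted to ground, the output series arm Z2 runs from the junction to ground; the shunt arm Z3 also runs from the junction to ground. They appear in parallel: Z3 || Z2 = 9.11 - j4.568 Ω.
Step 4 — Series with input arm Z1: Z_in = Z1 + (Z3 || Z2) = 9.11 - j494.7 Ω = 494.8∠-88.9° Ω.

Z = 9.11 - j494.7 Ω = 494.8∠-88.9° Ω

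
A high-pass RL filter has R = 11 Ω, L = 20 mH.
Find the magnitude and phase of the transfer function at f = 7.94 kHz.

Step 1 — Angular frequency: ω = 2π·7940 = 4.989e+04 rad/s.
Step 2 — Transfer function: H(jω) = jωL/(R + jωL).
Step 3 — Numerator jωL = j·997.8; denominator R + jωL = 11 + j997.8.
Step 4 — H = 0.9999 + j0.01102.
Step 5 — Magnitude: |H| = 0.9999 (-0.0 dB); phase: φ = 0.6°.

|H| = 0.9999 (-0.0 dB), φ = 0.6°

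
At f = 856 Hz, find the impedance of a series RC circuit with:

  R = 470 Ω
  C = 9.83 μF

Step 1 — Angular frequency: ω = 2π·f = 2π·856 = 5378 rad/s.
Step 2 — Component impedances:
  R: Z = R = 470 Ω
  C: Z = 1/(jωC) = -j/(ω·C) = 0 - j18.91 Ω
Step 3 — Series combination: Z_total = R + C = 470 - j18.91 Ω = 470.4∠-2.3° Ω.

Z = 470 - j18.91 Ω = 470.4∠-2.3° Ω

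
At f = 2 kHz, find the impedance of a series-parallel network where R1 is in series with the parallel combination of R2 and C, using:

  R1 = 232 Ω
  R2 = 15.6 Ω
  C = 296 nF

Step 1 — Angular frequency: ω = 2π·f = 2π·2000 = 1.257e+04 rad/s.
Step 2 — Component impedances:
  R1: Z = R = 232 Ω
  R2: Z = R = 15.6 Ω
  C: Z = 1/(jωC) = -j/(ω·C) = 0 - j268.8 Ω
Step 3 — Parallel branch: R2 || C = 1/(1/R2 + 1/C) = 15.55 - j0.9022 Ω.
Step 4 — Series with R1: Z_total = R1 + (R2 || C) = 247.5 - j0.9022 Ω = 247.5∠-0.2° Ω.

Z = 247.5 - j0.9022 Ω = 247.5∠-0.2° Ω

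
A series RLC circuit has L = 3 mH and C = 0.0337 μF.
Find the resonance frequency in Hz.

Step 1 — Resonance condition Im(Z)=0 gives ω₀ = 1/√(LC).
Step 2 — ω₀ = 1/√(0.003·3.37e-08) = 9.945e+04 rad/s.
Step 3 — f₀ = ω₀/(2π) = 1.583e+04 Hz.

f₀ = 1.583e+04 Hz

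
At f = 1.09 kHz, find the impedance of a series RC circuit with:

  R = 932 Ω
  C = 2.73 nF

Step 1 — Angular frequency: ω = 2π·f = 2π·1090 = 6849 rad/s.
Step 2 — Component impedances:
  R: Z = R = 932 Ω
  C: Z = 1/(jωC) = -j/(ω·C) = 0 - j5.348e+04 Ω
Step 3 — Series combination: Z_total = R + C = 932 - j5.348e+04 Ω = 5.349e+04∠-89.0° Ω.

Z = 932 - j5.348e+04 Ω = 5.349e+04∠-89.0° Ω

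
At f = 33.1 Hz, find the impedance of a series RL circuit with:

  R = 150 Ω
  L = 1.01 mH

Step 1 — Angular frequency: ω = 2π·f = 2π·33.1 = 208 rad/s.
Step 2 — Component impedances:
  R: Z = R = 150 Ω
  L: Z = jωL = j·208·0.00101 = 0 + j0.2101 Ω
Step 3 — Series combination: Z_total = R + L = 150 + j0.2101 Ω = 150∠0.1° Ω.

Z = 150 + j0.2101 Ω = 150∠0.1° Ω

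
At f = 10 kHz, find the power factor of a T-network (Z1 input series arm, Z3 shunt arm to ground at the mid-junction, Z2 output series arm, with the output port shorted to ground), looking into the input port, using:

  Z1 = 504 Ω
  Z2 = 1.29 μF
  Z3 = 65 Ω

Step 1 — Angular frequency: ω = 2π·f = 2π·1e+04 = 6.283e+04 rad/s.
Step 2 — Component impedances:
  Z1: Z = R = 504 Ω
  Z2: Z = 1/(jωC) = -j/(ω·C) = 0 - j12.34 Ω
  Z3: Z = R = 65 Ω
Step 3 — With the output port shorted to ground, the output series arm Z2 runs from the junction to ground; the shunt arm Z3 also runs from the junction to ground. They appear in parallel: Z3 || Z2 = 2.26 - j11.91 Ω.
Step 4 — Series with input arm Z1: Z_in = Z1 + (Z3 || Z2) = 506.3 - j11.91 Ω = 506.4∠-1.3° Ω.
Step 5 — Power factor: PF = cos(φ) = Re(Z)/|Z| = 506.26/506.4 = 0.9997.
Step 6 — Type: Im(Z) = -11.91 ⇒ leading (phase φ = -1.3°).

PF = 0.9997 (leading, φ = -1.3°)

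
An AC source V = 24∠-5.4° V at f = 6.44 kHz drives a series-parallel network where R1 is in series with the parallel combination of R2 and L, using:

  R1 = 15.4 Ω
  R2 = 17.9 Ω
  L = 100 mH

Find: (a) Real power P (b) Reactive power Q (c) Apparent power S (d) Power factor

Step 1 — Angular frequency: ω = 2π·f = 2π·6440 = 4.046e+04 rad/s.
Step 2 — Component impedances:
  R1: Z = R = 15.4 Ω
  R2: Z = R = 17.9 Ω
  L: Z = jωL = j·4.046e+04·0.1 = 0 + j4046 Ω
Step 3 — Parallel branch: R2 || L = 1/(1/R2 + 1/L) = 17.9 + j0.07918 Ω.
Step 4 — Series with R1: Z_total = R1 + (R2 || L) = 33.3 + j0.07918 Ω = 33.3∠0.1° Ω.
Step 5 — Source phasor: V = 24∠-5.4° V = 23.89 - j2.259 V.
Step 6 — Current: I = V / Z = 0.7174 - j0.06953 A = 0.7207∠-5.5° A.
Step 7 — Complex power: S = V·I* = 17.3 + j0.04113 VA.
Step 8 — Real power: P = Re(S) = 17.3 W.
Step 9 — Reactive power: Q = Im(S) = 0.04113 VAR.
Step 10 — Apparent power: |S| = 17.3 VA.
Step 11 — Power factor: PF = P/|S| = 1 (lagging).

(a) P = 17.3 W  (b) Q = 0.04113 VAR  (c) S = 17.3 VA  (d) PF = 1 (lagging)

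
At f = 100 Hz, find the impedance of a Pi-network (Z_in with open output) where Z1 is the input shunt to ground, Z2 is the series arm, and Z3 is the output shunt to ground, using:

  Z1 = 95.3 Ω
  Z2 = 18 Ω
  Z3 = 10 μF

Step 1 — Angular frequency: ω = 2π·f = 2π·100 = 628.3 rad/s.
Step 2 — Component impedances:
  Z1: Z = R = 95.3 Ω
  Z2: Z = R = 18 Ω
  Z3: Z = 1/(jωC) = -j/(ω·C) = 0 - j159.2 Ω
Step 3 — With open output, the series arm Z2 and the output shunt Z3 appear in series to ground: Z2 + Z3 = 18 - j159.2 Ω.
Step 4 — Parallel with input shunt Z1: Z_in = Z1 || (Z2 + Z3) = 68.34 - j37.87 Ω = 78.13∠-29.0° Ω.

Z = 68.34 - j37.87 Ω = 78.13∠-29.0° Ω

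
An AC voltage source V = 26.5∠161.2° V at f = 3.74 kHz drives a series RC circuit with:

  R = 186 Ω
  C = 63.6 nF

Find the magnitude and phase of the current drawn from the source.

Step 1 — Angular frequency: ω = 2π·f = 2π·3740 = 2.35e+04 rad/s.
Step 2 — Component impedances:
  R: Z = R = 186 Ω
  C: Z = 1/(jωC) = -j/(ω·C) = 0 - j669.1 Ω
Step 3 — Series combination: Z_total = R + C = 186 - j669.1 Ω = 694.5∠-74.5° Ω.
Step 4 — Source phasor: V = 26.5∠161.2° V = -25.09 + j8.54 V.
Step 5 — Ohm's law: I = V / Z_total = (-25.09 + j8.54) / (186 - j669.1) = -0.02152 - j0.03151 A.
Step 6 — Convert to polar: |I| = 0.03816 A, ∠I = -124.3°.

I = 0.03816∠-124.3° A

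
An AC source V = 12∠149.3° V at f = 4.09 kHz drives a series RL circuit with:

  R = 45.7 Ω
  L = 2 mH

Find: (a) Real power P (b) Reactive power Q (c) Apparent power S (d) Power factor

Step 1 — Angular frequency: ω = 2π·f = 2π·4090 = 2.57e+04 rad/s.
Step 2 — Component impedances:
  R: Z = R = 45.7 Ω
  L: Z = jωL = j·2.57e+04·0.002 = 0 + j51.4 Ω
Step 3 — Series combination: Z_total = R + L = 45.7 + j51.4 Ω = 68.78∠48.4° Ω.
Step 4 — Source phasor: V = 12∠149.3° V = -10.32 + j6.127 V.
Step 5 — Current: I = V / Z = -0.03312 + j0.1713 A = 0.1745∠100.9° A.
Step 6 — Complex power: S = V·I* = 1.391 + j1.565 VA.
Step 7 — Real power: P = Re(S) = 1.391 W.
Step 8 — Reactive power: Q = Im(S) = 1.565 VAR.
Step 9 — Apparent power: |S| = 2.094 VA.
Step 10 — Power factor: PF = P/|S| = 0.6645 (lagging).

(a) P = 1.391 W  (b) Q = 1.565 VAR  (c) S = 2.094 VA  (d) PF = 0.6645 (lagging)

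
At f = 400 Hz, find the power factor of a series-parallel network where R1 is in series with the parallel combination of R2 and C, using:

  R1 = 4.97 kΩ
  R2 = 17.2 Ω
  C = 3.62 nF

Step 1 — Angular frequency: ω = 2π·f = 2π·400 = 2513 rad/s.
Step 2 — Component impedances:
  R1: Z = R = 4970 Ω
  R2: Z = R = 17.2 Ω
  C: Z = 1/(jωC) = -j/(ω·C) = 0 - j1.099e+05 Ω
Step 3 — Parallel branch: R2 || C = 1/(1/R2 + 1/C) = 17.2 - j0.002692 Ω.
Step 4 — Series with R1: Z_total = R1 + (R2 || C) = 4987 - j0.002692 Ω = 4987∠-0.0° Ω.
Step 5 — Power factor: PF = cos(φ) = Re(Z)/|Z| = 4987/4987 = 1.
Step 6 — Type: Im(Z) = -0.002692 ⇒ leading (phase φ = -0.0°).

PF = 1 (leading, φ = -0.0°)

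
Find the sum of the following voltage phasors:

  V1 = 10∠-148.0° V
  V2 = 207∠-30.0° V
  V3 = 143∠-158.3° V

Step 1 — Convert each phasor to rectangular form:
  V1 = 10·(cos(-148.0°) + j·sin(-148.0°)) = -8.48 - j5.299 V
  V2 = 207·(cos(-30.0°) + j·sin(-30.0°)) = 179.3 - j103.5 V
  V3 = 143·(cos(-158.3°) + j·sin(-158.3°)) = -132.9 - j52.87 V
Step 2 — Sum components: V_total = 37.92 - j161.7 V.
Step 3 — Convert to polar: |V_total| = 166.1 V, ∠V_total = -76.8°.

V_total = 166.1∠-76.8° V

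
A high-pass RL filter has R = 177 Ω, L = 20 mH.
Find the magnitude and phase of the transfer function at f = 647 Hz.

Step 1 — Angular frequency: ω = 2π·647 = 4065 rad/s.
Step 2 — Transfer function: H(jω) = jωL/(R + jωL).
Step 3 — Numerator jωL = j·81.3; denominator R + jωL = 177 + j81.3.
Step 4 — H = 0.1742 + j0.3793.
Step 5 — Magnitude: |H| = 0.4174 (-7.6 dB); phase: φ = 65.3°.

|H| = 0.4174 (-7.6 dB), φ = 65.3°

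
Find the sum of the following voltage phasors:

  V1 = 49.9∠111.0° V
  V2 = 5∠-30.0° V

Step 1 — Convert each phasor to rectangular form:
  V1 = 49.9·(cos(111.0°) + j·sin(111.0°)) = -17.88 + j46.59 V
  V2 = 5·(cos(-30.0°) + j·sin(-30.0°)) = 4.33 - j2.5 V
Step 2 — Sum components: V_total = -13.55 + j44.09 V.
Step 3 — Convert to polar: |V_total| = 46.12 V, ∠V_total = 107.1°.

V_total = 46.12∠107.1° V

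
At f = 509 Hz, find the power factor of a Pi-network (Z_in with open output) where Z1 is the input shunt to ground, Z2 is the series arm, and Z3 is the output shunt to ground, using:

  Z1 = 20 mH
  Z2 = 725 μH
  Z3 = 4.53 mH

Step 1 — Angular frequency: ω = 2π·f = 2π·509 = 3198 rad/s.
Step 2 — Component impedances:
  Z1: Z = jωL = j·3198·0.02 = 0 + j63.96 Ω
  Z2: Z = jωL = j·3198·0.000725 = 0 + j2.319 Ω
  Z3: Z = jωL = j·3198·0.00453 = 0 + j14.49 Ω
Step 3 — With open output, the series arm Z2 and the output shunt Z3 appear in series to ground: Z2 + Z3 = 0 + j16.81 Ω.
Step 4 — Parallel with input shunt Z1: Z_in = Z1 || (Z2 + Z3) = 0 + j13.31 Ω = 13.31∠90.0° Ω.
Step 5 — Power factor: PF = cos(φ) = Re(Z)/|Z| = -0/13.31 = -0.
Step 6 — Type: Im(Z) = 13.31 ⇒ lagging (phase φ = 90.0°).

PF = -0 (lagging, φ = 90.0°)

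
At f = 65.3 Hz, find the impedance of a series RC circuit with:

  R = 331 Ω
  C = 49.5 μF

Step 1 — Angular frequency: ω = 2π·f = 2π·65.3 = 410.3 rad/s.
Step 2 — Component impedances:
  R: Z = R = 331 Ω
  C: Z = 1/(jωC) = -j/(ω·C) = 0 - j49.24 Ω
Step 3 — Series combination: Z_total = R + C = 331 - j49.24 Ω = 334.6∠-8.5° Ω.

Z = 331 - j49.24 Ω = 334.6∠-8.5° Ω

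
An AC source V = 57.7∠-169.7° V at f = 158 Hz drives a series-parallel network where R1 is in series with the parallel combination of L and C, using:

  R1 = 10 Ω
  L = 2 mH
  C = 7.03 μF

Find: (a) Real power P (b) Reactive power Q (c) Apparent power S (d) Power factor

Step 1 — Angular frequency: ω = 2π·f = 2π·158 = 992.7 rad/s.
Step 2 — Component impedances:
  R1: Z = R = 10 Ω
  L: Z = jωL = j·992.7·0.002 = 0 + j1.985 Ω
  C: Z = 1/(jωC) = -j/(ω·C) = 0 - j143.3 Ω
Step 3 — Parallel branch: L || C = 1/(1/L + 1/C) = 0 + j2.013 Ω.
Step 4 — Series with R1: Z_total = R1 + (L || C) = 10 + j2.013 Ω = 10.2∠11.4° Ω.
Step 5 — Source phasor: V = 57.7∠-169.7° V = -56.77 - j10.32 V.
Step 6 — Current: I = V / Z = -5.655 + j0.107 A = 5.656∠178.9° A.
Step 7 — Complex power: S = V·I* = 320 + j64.42 VA.
Step 8 — Real power: P = Re(S) = 320 W.
Step 9 — Reactive power: Q = Im(S) = 64.42 VAR.
Step 10 — Apparent power: |S| = 326.4 VA.
Step 11 — Power factor: PF = P/|S| = 0.9803 (lagging).

(a) P = 320 W  (b) Q = 64.42 VAR  (c) S = 326.4 VA  (d) PF = 0.9803 (lagging)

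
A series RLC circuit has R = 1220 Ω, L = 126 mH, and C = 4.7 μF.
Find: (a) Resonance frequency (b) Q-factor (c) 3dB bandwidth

Step 1 — Resonance: ω₀ = 1/√(LC) = 1/√(0.126·4.7e-06) = 1299 rad/s.
Step 2 — f₀ = ω₀/(2π) = 206.8 Hz.
Step 3 — Series Q: Q = ω₀L/R = 1299·0.126/1220 = 0.1342.
Step 4 — Bandwidth: Δω = ω₀/Q = 9683 rad/s; BW = Δω/(2π) = 1541 Hz.

(a) f₀ = 206.8 Hz  (b) Q = 0.1342  (c) BW = 1541 Hz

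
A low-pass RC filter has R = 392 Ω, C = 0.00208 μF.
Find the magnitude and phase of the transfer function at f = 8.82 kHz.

Step 1 — Angular frequency: ω = 2π·8820 = 5.542e+04 rad/s.
Step 2 — Transfer function: H(jω) = 1/(1 + jωRC).
Step 3 — Denominator: 1 + jωRC = 1 + j·5.542e+04·392·2.08e-09 = 1 + j0.04519.
Step 4 — H = 0.998 - j0.04509.
Step 5 — Magnitude: |H| = 0.999 (-0.0 dB); phase: φ = -2.6°.

|H| = 0.999 (-0.0 dB), φ = -2.6°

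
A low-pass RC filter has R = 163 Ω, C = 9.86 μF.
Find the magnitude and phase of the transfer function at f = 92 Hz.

Step 1 — Angular frequency: ω = 2π·92 = 578.1 rad/s.
Step 2 — Transfer function: H(jω) = 1/(1 + jωRC).
Step 3 — Denominator: 1 + jωRC = 1 + j·578.1·163·9.86e-06 = 1 + j0.929.
Step 4 — H = 0.5367 - j0.4986.
Step 5 — Magnitude: |H| = 0.7326 (-2.7 dB); phase: φ = -42.9°.

|H| = 0.7326 (-2.7 dB), φ = -42.9°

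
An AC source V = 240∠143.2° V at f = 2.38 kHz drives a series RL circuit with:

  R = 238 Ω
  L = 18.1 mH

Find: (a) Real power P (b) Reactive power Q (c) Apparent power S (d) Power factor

Step 1 — Angular frequency: ω = 2π·f = 2π·2380 = 1.495e+04 rad/s.
Step 2 — Component impedances:
  R: Z = R = 238 Ω
  L: Z = jωL = j·1.495e+04·0.0181 = 0 + j270.7 Ω
Step 3 — Series combination: Z_total = R + L = 238 + j270.7 Ω = 360.4∠48.7° Ω.
Step 4 — Source phasor: V = 240∠143.2° V = -192.2 + j143.8 V.
Step 5 — Current: I = V / Z = -0.05254 + j0.6638 A = 0.6659∠94.5° A.
Step 6 — Complex power: S = V·I* = 105.5 + j120 VA.
Step 7 — Real power: P = Re(S) = 105.5 W.
Step 8 — Reactive power: Q = Im(S) = 120 VAR.
Step 9 — Apparent power: |S| = 159.8 VA.
Step 10 — Power factor: PF = P/|S| = 0.6603 (lagging).

(a) P = 105.5 W  (b) Q = 120 VAR  (c) S = 159.8 VA  (d) PF = 0.6603 (lagging)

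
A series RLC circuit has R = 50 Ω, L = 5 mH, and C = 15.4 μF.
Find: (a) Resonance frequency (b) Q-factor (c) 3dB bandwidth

Step 1 — Resonance condition Im(Z)=0 gives ω₀ = 1/√(LC).
Step 2 — ω₀ = 1/√(0.005·1.54e-05) = 3604 rad/s.
Step 3 — f₀ = ω₀/(2π) = 573.6 Hz.
Step 4 — Series Q: Q = ω₀L/R = 3604·0.005/50 = 0.3604.
Step 5 — 3dB bandwidth: Δω = ω₀/Q = 1e+04 rad/s; BW = Δω/(2π) = 1592 Hz.

(a) f₀ = 573.6 Hz  (b) Q = 0.3604  (c) BW = 1592 Hz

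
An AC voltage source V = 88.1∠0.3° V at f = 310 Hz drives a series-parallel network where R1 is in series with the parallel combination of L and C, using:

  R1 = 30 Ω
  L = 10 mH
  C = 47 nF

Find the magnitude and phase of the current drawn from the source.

Step 1 — Angular frequency: ω = 2π·f = 2π·310 = 1948 rad/s.
Step 2 — Component impedances:
  R1: Z = R = 30 Ω
  L: Z = jωL = j·1948·0.01 = 0 + j19.48 Ω
  C: Z = 1/(jωC) = -j/(ω·C) = 0 - j1.092e+04 Ω
Step 3 — Parallel branch: L || C = 1/(1/L + 1/C) = 0 + j19.51 Ω.
Step 4 — Series with R1: Z_total = R1 + (L || C) = 30 + j19.51 Ω = 35.79∠33.0° Ω.
Step 5 — Source phasor: V = 88.1∠0.3° V = 88.1 + j0.4613 V.
Step 6 — Ohm's law: I = V / Z_total = (88.1 + j0.4613) / (30 + j19.51) = 2.071 - j1.331 A.
Step 7 — Convert to polar: |I| = 2.462 A, ∠I = -32.7°.

I = 2.462∠-32.7° A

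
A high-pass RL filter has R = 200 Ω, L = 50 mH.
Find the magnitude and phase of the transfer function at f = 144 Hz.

Step 1 — Angular frequency: ω = 2π·144 = 904.8 rad/s.
Step 2 — Transfer function: H(jω) = jωL/(R + jωL).
Step 3 — Numerator jωL = j·45.24; denominator R + jωL = 200 + j45.24.
Step 4 — H = 0.04867 + j0.2152.
Step 5 — Magnitude: |H| = 0.2206 (-13.1 dB); phase: φ = 77.3°.

|H| = 0.2206 (-13.1 dB), φ = 77.3°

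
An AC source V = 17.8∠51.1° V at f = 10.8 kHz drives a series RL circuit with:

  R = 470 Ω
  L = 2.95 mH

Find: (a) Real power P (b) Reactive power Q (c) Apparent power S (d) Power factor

Step 1 — Angular frequency: ω = 2π·f = 2π·1.08e+04 = 6.786e+04 rad/s.
Step 2 — Component impedances:
  R: Z = R = 470 Ω
  L: Z = jωL = j·6.786e+04·0.00295 = 0 + j200.2 Ω
Step 3 — Series combination: Z_total = R + L = 470 + j200.2 Ω = 510.9∠23.1° Ω.
Step 4 — Source phasor: V = 17.8∠51.1° V = 11.18 + j13.85 V.
Step 5 — Current: I = V / Z = 0.03076 + j0.01637 A = 0.03484∠28.0° A.
Step 6 — Complex power: S = V·I* = 0.5706 + j0.243 VA.
Step 7 — Real power: P = Re(S) = 0.5706 W.
Step 8 — Reactive power: Q = Im(S) = 0.243 VAR.
Step 9 — Apparent power: |S| = 0.6202 VA.
Step 10 — Power factor: PF = P/|S| = 0.92 (lagging).

(a) P = 0.5706 W  (b) Q = 0.243 VAR  (c) S = 0.6202 VA  (d) PF = 0.92 (lagging)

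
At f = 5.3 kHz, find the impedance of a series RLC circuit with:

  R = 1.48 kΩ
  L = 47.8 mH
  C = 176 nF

Step 1 — Angular frequency: ω = 2π·f = 2π·5300 = 3.33e+04 rad/s.
Step 2 — Component impedances:
  R: Z = R = 1480 Ω
  L: Z = jωL = j·3.33e+04·0.0478 = 0 + j1592 Ω
  C: Z = 1/(jωC) = -j/(ω·C) = 0 - j170.6 Ω
Step 3 — Series combination: Z_total = R + L + C = 1480 + j1421 Ω = 2052∠43.8° Ω.

Z = 1480 + j1421 Ω = 2052∠43.8° Ω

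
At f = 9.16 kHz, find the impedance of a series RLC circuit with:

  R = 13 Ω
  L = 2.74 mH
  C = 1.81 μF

Step 1 — Angular frequency: ω = 2π·f = 2π·9160 = 5.755e+04 rad/s.
Step 2 — Component impedances:
  R: Z = R = 13 Ω
  L: Z = jωL = j·5.755e+04·0.00274 = 0 + j157.7 Ω
  C: Z = 1/(jωC) = -j/(ω·C) = 0 - j9.599 Ω
Step 3 — Series combination: Z_total = R + L + C = 13 + j148.1 Ω = 148.7∠85.0° Ω.

Z = 13 + j148.1 Ω = 148.7∠85.0° Ω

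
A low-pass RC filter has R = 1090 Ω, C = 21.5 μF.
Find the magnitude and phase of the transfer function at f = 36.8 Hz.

Step 1 — Angular frequency: ω = 2π·36.8 = 231.2 rad/s.
Step 2 — Transfer function: H(jω) = 1/(1 + jωRC).
Step 3 — Denominator: 1 + jωRC = 1 + j·231.2·1090·2.15e-05 = 1 + j5.419.
Step 4 — H = 0.03294 - j0.1785.
Step 5 — Magnitude: |H| = 0.1815 (-14.8 dB); phase: φ = -79.5°.

|H| = 0.1815 (-14.8 dB), φ = -79.5°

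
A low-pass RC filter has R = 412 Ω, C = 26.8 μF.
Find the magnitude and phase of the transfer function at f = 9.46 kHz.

Step 1 — Angular frequency: ω = 2π·9460 = 5.944e+04 rad/s.
Step 2 — Transfer function: H(jω) = 1/(1 + jωRC).
Step 3 — Denominator: 1 + jωRC = 1 + j·5.944e+04·412·2.68e-05 = 1 + j656.3.
Step 4 — H = 2.322e-06 - j0.001524.
Step 5 — Magnitude: |H| = 0.001524 (-56.3 dB); phase: φ = -89.9°.

|H| = 0.001524 (-56.3 dB), φ = -89.9°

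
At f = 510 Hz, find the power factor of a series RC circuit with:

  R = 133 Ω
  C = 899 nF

Step 1 — Angular frequency: ω = 2π·f = 2π·510 = 3204 rad/s.
Step 2 — Component impedances:
  R: Z = R = 133 Ω
  C: Z = 1/(jωC) = -j/(ω·C) = 0 - j347.1 Ω
Step 3 — Series combination: Z_total = R + C = 133 - j347.1 Ω = 371.7∠-69.0° Ω.
Step 4 — Power factor: PF = cos(φ) = Re(Z)/|Z| = 133/371.7 = 0.3578.
Step 5 — Type: Im(Z) = -347.1 ⇒ leading (phase φ = -69.0°).

PF = 0.3578 (leading, φ = -69.0°)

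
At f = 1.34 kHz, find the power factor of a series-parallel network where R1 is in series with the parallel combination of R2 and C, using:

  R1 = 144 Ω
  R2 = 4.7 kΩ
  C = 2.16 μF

Step 1 — Angular frequency: ω = 2π·f = 2π·1340 = 8419 rad/s.
Step 2 — Component impedances:
  R1: Z = R = 144 Ω
  R2: Z = R = 4700 Ω
  C: Z = 1/(jωC) = -j/(ω·C) = 0 - j54.99 Ω
Step 3 — Parallel branch: R2 || C = 1/(1/R2 + 1/C) = 0.6432 - j54.98 Ω.
Step 4 — Series with R1: Z_total = R1 + (R2 || C) = 144.6 - j54.98 Ω = 154.7∠-20.8° Ω.
Step 5 — Power factor: PF = cos(φ) = Re(Z)/|Z| = 144.6432/154.7399 = 0.9348.
Step 6 — Type: Im(Z) = -54.98 ⇒ leading (phase φ = -20.8°).

PF = 0.9348 (leading, φ = -20.8°)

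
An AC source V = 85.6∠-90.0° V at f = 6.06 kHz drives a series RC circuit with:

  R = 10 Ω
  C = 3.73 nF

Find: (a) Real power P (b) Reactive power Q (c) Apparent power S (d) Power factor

Step 1 — Angular frequency: ω = 2π·f = 2π·6060 = 3.808e+04 rad/s.
Step 2 — Component impedances:
  R: Z = R = 10 Ω
  C: Z = 1/(jωC) = -j/(ω·C) = 0 - j7041 Ω
Step 3 — Series combination: Z_total = R + C = 10 - j7041 Ω = 7041∠-89.9° Ω.
Step 4 — Source phasor: V = 85.6∠-90.0° V = 0 - j85.6 V.
Step 5 — Current: I = V / Z = 0.01216 - j1.727e-05 A = 0.01216∠-0.1° A.
Step 6 — Complex power: S = V·I* = 0.001478 - j1.041 VA.
Step 7 — Real power: P = Re(S) = 0.001478 W.
Step 8 — Reactive power: Q = Im(S) = -1.041 VAR.
Step 9 — Apparent power: |S| = 1.041 VA.
Step 10 — Power factor: PF = P/|S| = 0.00142 (leading).

(a) P = 0.001478 W  (b) Q = -1.041 VAR  (c) S = 1.041 VA  (d) PF = 0.00142 (leading)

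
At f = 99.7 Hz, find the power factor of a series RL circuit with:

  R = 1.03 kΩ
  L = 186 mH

Step 1 — Angular frequency: ω = 2π·f = 2π·99.7 = 626.4 rad/s.
Step 2 — Component impedances:
  R: Z = R = 1030 Ω
  L: Z = jωL = j·626.4·0.186 = 0 + j116.5 Ω
Step 3 — Series combination: Z_total = R + L = 1030 + j116.5 Ω = 1037∠6.5° Ω.
Step 4 — Power factor: PF = cos(φ) = Re(Z)/|Z| = 1030/1036.57 = 0.9937.
Step 5 — Type: Im(Z) = 116.5 ⇒ lagging (phase φ = 6.5°).

PF = 0.9937 (lagging, φ = 6.5°)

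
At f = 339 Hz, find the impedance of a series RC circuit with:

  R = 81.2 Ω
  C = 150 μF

Step 1 — Angular frequency: ω = 2π·f = 2π·339 = 2130 rad/s.
Step 2 — Component impedances:
  R: Z = R = 81.2 Ω
  C: Z = 1/(jωC) = -j/(ω·C) = 0 - j3.13 Ω
Step 3 — Series combination: Z_total = R + C = 81.2 - j3.13 Ω = 81.26∠-2.2° Ω.

Z = 81.2 - j3.13 Ω = 81.26∠-2.2° Ω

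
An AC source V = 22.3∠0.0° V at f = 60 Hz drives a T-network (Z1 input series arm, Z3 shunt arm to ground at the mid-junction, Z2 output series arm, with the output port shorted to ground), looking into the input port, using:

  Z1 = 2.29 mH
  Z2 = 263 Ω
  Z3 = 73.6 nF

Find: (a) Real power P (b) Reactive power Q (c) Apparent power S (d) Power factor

Step 1 — Angular frequency: ω = 2π·f = 2π·60 = 377 rad/s.
Step 2 — Component impedances:
  Z1: Z = jωL = j·377·0.00229 = 0 + j0.8633 Ω
  Z2: Z = R = 263 Ω
  Z3: Z = 1/(jωC) = -j/(ω·C) = 0 - j3.604e+04 Ω
Step 3 — With the output port shorted to ground, the output series arm Z2 runs from the junction to ground; the shunt arm Z3 also runs from the junction to ground. They appear in parallel: Z3 || Z2 = 263 - j1.919 Ω.
Step 4 — Series with input arm Z1: Z_in = Z1 + (Z3 || Z2) = 263 - j1.056 Ω = 263∠-0.2° Ω.
Step 5 — Source phasor: V = 22.3∠0.0° V = 22.3 V.
Step 6 — Current: I = V / Z = 0.08479 + j0.0003404 A = 0.08479∠0.2° A.
Step 7 — Complex power: S = V·I* = 1.891 - j0.007591 VA.
Step 8 — Real power: P = Re(S) = 1.891 W.
Step 9 — Reactive power: Q = Im(S) = -0.007591 VAR.
Step 10 — Apparent power: |S| = 1.891 VA.
Step 11 — Power factor: PF = P/|S| = 1 (leading).

(a) P = 1.891 W  (b) Q = -0.007591 VAR  (c) S = 1.891 VA  (d) PF = 1 (leading)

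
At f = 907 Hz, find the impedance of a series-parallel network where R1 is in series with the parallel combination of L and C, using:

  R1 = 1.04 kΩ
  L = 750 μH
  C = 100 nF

Step 1 — Angular frequency: ω = 2π·f = 2π·907 = 5699 rad/s.
Step 2 — Component impedances:
  R1: Z = R = 1040 Ω
  L: Z = jωL = j·5699·0.00075 = 0 + j4.274 Ω
  C: Z = 1/(jωC) = -j/(ω·C) = 0 - j1755 Ω
Step 3 — Parallel branch: L || C = 1/(1/L + 1/C) = 0 + j4.285 Ω.
Step 4 — Series with R1: Z_total = R1 + (L || C) = 1040 + j4.285 Ω = 1040∠0.2° Ω.

Z = 1040 + j4.285 Ω = 1040∠0.2° Ω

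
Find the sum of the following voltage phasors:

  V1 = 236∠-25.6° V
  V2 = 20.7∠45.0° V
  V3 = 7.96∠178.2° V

Step 1 — Convert each phasor to rectangular form:
  V1 = 236·(cos(-25.6°) + j·sin(-25.6°)) = 212.8 - j102 V
  V2 = 20.7·(cos(45.0°) + j·sin(45.0°)) = 14.64 + j14.64 V
  V3 = 7.96·(cos(178.2°) + j·sin(178.2°)) = -7.956 + j0.25 V
Step 2 — Sum components: V_total = 219.5 - j87.09 V.
Step 3 — Convert to polar: |V_total| = 236.2 V, ∠V_total = -21.6°.

V_total = 236.2∠-21.6° V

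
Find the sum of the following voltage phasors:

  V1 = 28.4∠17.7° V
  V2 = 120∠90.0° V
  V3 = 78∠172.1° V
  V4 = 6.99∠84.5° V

Step 1 — Convert each phasor to rectangular form:
  V1 = 28.4·(cos(17.7°) + j·sin(17.7°)) = 27.06 + j8.635 V
  V2 = 120·(cos(90.0°) + j·sin(90.0°)) = 0 + j120 V
  V3 = 78·(cos(172.1°) + j·sin(172.1°)) = -77.26 + j10.72 V
  V4 = 6.99·(cos(84.5°) + j·sin(84.5°)) = 0.67 + j6.958 V
Step 2 — Sum components: V_total = -49.53 + j146.3 V.
Step 3 — Convert to polar: |V_total| = 154.5 V, ∠V_total = 108.7°.

V_total = 154.5∠108.7° V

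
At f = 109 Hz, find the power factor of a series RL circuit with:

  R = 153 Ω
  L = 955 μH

Step 1 — Angular frequency: ω = 2π·f = 2π·109 = 684.9 rad/s.
Step 2 — Component impedances:
  R: Z = R = 153 Ω
  L: Z = jωL = j·684.9·0.000955 = 0 + j0.654 Ω
Step 3 — Series combination: Z_total = R + L = 153 + j0.654 Ω = 153∠0.2° Ω.
Step 4 — Power factor: PF = cos(φ) = Re(Z)/|Z| = 153/153 = 1.
Step 5 — Type: Im(Z) = 0.654 ⇒ lagging (phase φ = 0.2°).

PF = 1 (lagging, φ = 0.2°)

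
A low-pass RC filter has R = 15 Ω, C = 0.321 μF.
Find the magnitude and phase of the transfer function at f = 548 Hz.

Step 1 — Angular frequency: ω = 2π·548 = 3443 rad/s.
Step 2 — Transfer function: H(jω) = 1/(1 + jωRC).
Step 3 — Denominator: 1 + jωRC = 1 + j·3443·15·3.21e-07 = 1 + j0.01658.
Step 4 — H = 0.9997 - j0.01657.
Step 5 — Magnitude: |H| = 0.9999 (-0.0 dB); phase: φ = -0.9°.

|H| = 0.9999 (-0.0 dB), φ = -0.9°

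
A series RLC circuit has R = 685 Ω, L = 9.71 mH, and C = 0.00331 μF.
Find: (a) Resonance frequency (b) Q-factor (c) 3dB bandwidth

Step 1 — Resonance condition Im(Z)=0 gives ω₀ = 1/√(LC).
Step 2 — ω₀ = 1/√(0.00971·3.31e-09) = 1.764e+05 rad/s.
Step 3 — f₀ = ω₀/(2π) = 2.807e+04 Hz.
Step 4 — Series Q: Q = ω₀L/R = 1.764e+05·0.00971/685 = 2.5.
Step 5 — 3dB bandwidth: Δω = ω₀/Q = 7.055e+04 rad/s; BW = Δω/(2π) = 1.123e+04 Hz.

(a) f₀ = 2.807e+04 Hz  (b) Q = 2.5  (c) BW = 1.123e+04 Hz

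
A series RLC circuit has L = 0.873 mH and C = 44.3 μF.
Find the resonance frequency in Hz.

Step 1 — Resonance condition Im(Z)=0 gives ω₀ = 1/√(LC).
Step 2 — ω₀ = 1/√(0.000873·4.43e-05) = 5085 rad/s.
Step 3 — f₀ = ω₀/(2π) = 809.3 Hz.

f₀ = 809.3 Hz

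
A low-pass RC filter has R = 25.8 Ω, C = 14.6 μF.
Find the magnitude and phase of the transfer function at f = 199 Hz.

Step 1 — Angular frequency: ω = 2π·199 = 1250 rad/s.
Step 2 — Transfer function: H(jω) = 1/(1 + jωRC).
Step 3 — Denominator: 1 + jωRC = 1 + j·1250·25.8·1.46e-05 = 1 + j0.471.
Step 4 — H = 0.8184 - j0.3855.
Step 5 — Magnitude: |H| = 0.9047 (-0.9 dB); phase: φ = -25.2°.

|H| = 0.9047 (-0.9 dB), φ = -25.2°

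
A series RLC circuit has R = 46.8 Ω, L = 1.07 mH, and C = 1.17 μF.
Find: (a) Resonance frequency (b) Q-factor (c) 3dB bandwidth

Step 1 — Resonance condition Im(Z)=0 gives ω₀ = 1/√(LC).
Step 2 — ω₀ = 1/√(0.00107·1.17e-06) = 2.826e+04 rad/s.
Step 3 — f₀ = ω₀/(2π) = 4498 Hz.
Step 4 — Series Q: Q = ω₀L/R = 2.826e+04·0.00107/46.8 = 0.6462.
Step 5 — 3dB bandwidth: Δω = ω₀/Q = 4.374e+04 rad/s; BW = Δω/(2π) = 6961 Hz.

(a) f₀ = 4498 Hz  (b) Q = 0.6462  (c) BW = 6961 Hz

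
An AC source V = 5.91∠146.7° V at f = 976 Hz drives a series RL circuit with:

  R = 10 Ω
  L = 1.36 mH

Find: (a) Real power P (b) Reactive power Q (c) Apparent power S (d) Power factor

Step 1 — Angular frequency: ω = 2π·f = 2π·976 = 6132 rad/s.
Step 2 — Component impedances:
  R: Z = R = 10 Ω
  L: Z = jωL = j·6132·0.00136 = 0 + j8.34 Ω
Step 3 — Series combination: Z_total = R + L = 10 + j8.34 Ω = 13.02∠39.8° Ω.
Step 4 — Source phasor: V = 5.91∠146.7° V = -4.94 + j3.245 V.
Step 5 — Current: I = V / Z = -0.1317 + j0.4343 A = 0.4539∠106.9° A.
Step 6 — Complex power: S = V·I* = 2.06 + j1.718 VA.
Step 7 — Real power: P = Re(S) = 2.06 W.
Step 8 — Reactive power: Q = Im(S) = 1.718 VAR.
Step 9 — Apparent power: |S| = 2.682 VA.
Step 10 — Power factor: PF = P/|S| = 0.768 (lagging).

(a) P = 2.06 W  (b) Q = 1.718 VAR  (c) S = 2.682 VA  (d) PF = 0.768 (lagging)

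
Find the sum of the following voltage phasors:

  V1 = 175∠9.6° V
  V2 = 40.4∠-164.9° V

Step 1 — Convert each phasor to rectangular form:
  V1 = 175·(cos(9.6°) + j·sin(9.6°)) = 172.5 + j29.18 V
  V2 = 40.4·(cos(-164.9°) + j·sin(-164.9°)) = -39.01 - j10.52 V
Step 2 — Sum components: V_total = 133.5 + j18.66 V.
Step 3 — Convert to polar: |V_total| = 134.8 V, ∠V_total = 8.0°.

V_total = 134.8∠8.0° V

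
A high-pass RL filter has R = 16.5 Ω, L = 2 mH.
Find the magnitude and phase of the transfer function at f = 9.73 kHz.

Step 1 — Angular frequency: ω = 2π·9730 = 6.114e+04 rad/s.
Step 2 — Transfer function: H(jω) = jωL/(R + jωL).
Step 3 — Numerator jωL = j·122.3; denominator R + jωL = 16.5 + j122.3.
Step 4 — H = 0.9821 + j0.1325.
Step 5 — Magnitude: |H| = 0.991 (-0.1 dB); phase: φ = 7.7°.

|H| = 0.991 (-0.1 dB), φ = 7.7°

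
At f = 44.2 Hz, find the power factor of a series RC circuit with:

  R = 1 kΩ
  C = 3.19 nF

Step 1 — Angular frequency: ω = 2π·f = 2π·44.2 = 277.7 rad/s.
Step 2 — Component impedances:
  R: Z = R = 1000 Ω
  C: Z = 1/(jωC) = -j/(ω·C) = 0 - j1.129e+06 Ω
Step 3 — Series combination: Z_total = R + C = 1000 - j1.129e+06 Ω = 1.129e+06∠-89.9° Ω.
Step 4 — Power factor: PF = cos(φ) = Re(Z)/|Z| = 1000/1.1288e+06 = 0.0008859.
Step 5 — Type: Im(Z) = -1.129e+06 ⇒ leading (phase φ = -89.9°).

PF = 0.0008859 (leading, φ = -89.9°)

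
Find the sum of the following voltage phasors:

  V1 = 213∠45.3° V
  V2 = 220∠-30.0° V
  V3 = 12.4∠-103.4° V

Step 1 — Convert each phasor to rectangular form:
  V1 = 213·(cos(45.3°) + j·sin(45.3°)) = 149.8 + j151.4 V
  V2 = 220·(cos(-30.0°) + j·sin(-30.0°)) = 190.5 - j110 V
  V3 = 12.4·(cos(-103.4°) + j·sin(-103.4°)) = -2.874 - j12.06 V
Step 2 — Sum components: V_total = 337.5 + j29.34 V.
Step 3 — Convert to polar: |V_total| = 338.7 V, ∠V_total = 5.0°.

V_total = 338.7∠5.0° V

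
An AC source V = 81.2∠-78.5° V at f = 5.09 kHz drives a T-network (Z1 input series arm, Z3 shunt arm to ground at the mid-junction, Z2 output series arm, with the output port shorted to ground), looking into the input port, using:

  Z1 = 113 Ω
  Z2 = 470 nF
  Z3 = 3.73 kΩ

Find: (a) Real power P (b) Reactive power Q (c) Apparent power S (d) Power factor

Step 1 — Angular frequency: ω = 2π·f = 2π·5090 = 3.198e+04 rad/s.
Step 2 — Component impedances:
  Z1: Z = R = 113 Ω
  Z2: Z = 1/(jωC) = -j/(ω·C) = 0 - j66.53 Ω
  Z3: Z = R = 3730 Ω
Step 3 — With the output port shorted to ground, the output series arm Z2 runs from the junction to ground; the shunt arm Z3 also runs from the junction to ground. They appear in parallel: Z3 || Z2 = 1.186 - j66.51 Ω.
Step 4 — Series with input arm Z1: Z_in = Z1 + (Z3 || Z2) = 114.2 - j66.51 Ω = 132.1∠-30.2° Ω.
Step 5 — Source phasor: V = 81.2∠-78.5° V = 16.19 - j79.57 V.
Step 6 — Current: I = V / Z = 0.4089 - j0.4587 A = 0.6145∠-48.3° A.
Step 7 — Complex power: S = V·I* = 43.12 - j25.11 VA.
Step 8 — Real power: P = Re(S) = 43.12 W.
Step 9 — Reactive power: Q = Im(S) = -25.11 VAR.
Step 10 — Apparent power: |S| = 49.9 VA.
Step 11 — Power factor: PF = P/|S| = 0.8641 (leading).

(a) P = 43.12 W  (b) Q = -25.11 VAR  (c) S = 49.9 VA  (d) PF = 0.8641 (leading)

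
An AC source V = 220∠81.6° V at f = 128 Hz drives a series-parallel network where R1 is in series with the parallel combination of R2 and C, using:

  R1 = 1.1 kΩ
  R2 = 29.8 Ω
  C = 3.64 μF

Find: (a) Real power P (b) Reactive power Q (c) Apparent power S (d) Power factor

Step 1 — Angular frequency: ω = 2π·f = 2π·128 = 804.2 rad/s.
Step 2 — Component impedances:
  R1: Z = R = 1100 Ω
  R2: Z = R = 29.8 Ω
  C: Z = 1/(jωC) = -j/(ω·C) = 0 - j341.6 Ω
Step 3 — Parallel branch: R2 || C = 1/(1/R2 + 1/C) = 29.57 - j2.58 Ω.
Step 4 — Series with R1: Z_total = R1 + (R2 || C) = 1130 - j2.58 Ω = 1130∠-0.1° Ω.
Step 5 — Source phasor: V = 220∠81.6° V = 32.14 + j217.6 V.
Step 6 — Current: I = V / Z = 0.02801 + j0.1927 A = 0.1948∠81.7° A.
Step 7 — Complex power: S = V·I* = 42.85 - j0.09787 VA.
Step 8 — Real power: P = Re(S) = 42.85 W.
Step 9 — Reactive power: Q = Im(S) = -0.09787 VAR.
Step 10 — Apparent power: |S| = 42.85 VA.
Step 11 — Power factor: PF = P/|S| = 1 (leading).

(a) P = 42.85 W  (b) Q = -0.09787 VAR  (c) S = 42.85 VA  (d) PF = 1 (leading)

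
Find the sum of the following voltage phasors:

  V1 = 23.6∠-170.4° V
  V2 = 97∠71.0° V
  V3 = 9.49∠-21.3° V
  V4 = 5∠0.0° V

Step 1 — Convert each phasor to rectangular form:
  V1 = 23.6·(cos(-170.4°) + j·sin(-170.4°)) = -23.27 - j3.936 V
  V2 = 97·(cos(71.0°) + j·sin(71.0°)) = 31.58 + j91.72 V
  V3 = 9.49·(cos(-21.3°) + j·sin(-21.3°)) = 8.842 - j3.447 V
  V4 = 5·(cos(0.0°) + j·sin(0.0°)) = 5 V
Step 2 — Sum components: V_total = 22.15 + j84.33 V.
Step 3 — Convert to polar: |V_total| = 87.19 V, ∠V_total = 75.3°.

V_total = 87.19∠75.3° V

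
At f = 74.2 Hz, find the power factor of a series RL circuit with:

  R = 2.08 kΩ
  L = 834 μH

Step 1 — Angular frequency: ω = 2π·f = 2π·74.2 = 466.2 rad/s.
Step 2 — Component impedances:
  R: Z = R = 2080 Ω
  L: Z = jωL = j·466.2·0.000834 = 0 + j0.3888 Ω
Step 3 — Series combination: Z_total = R + L = 2080 + j0.3888 Ω = 2080∠0.0° Ω.
Step 4 — Power factor: PF = cos(φ) = Re(Z)/|Z| = 2080/2080 = 1.
Step 5 — Type: Im(Z) = 0.3888 ⇒ lagging (phase φ = 0.0°).

PF = 1 (lagging, φ = 0.0°)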